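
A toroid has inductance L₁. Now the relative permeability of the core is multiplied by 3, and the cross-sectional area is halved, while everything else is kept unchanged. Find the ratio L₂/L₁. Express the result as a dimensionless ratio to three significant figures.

For a toroid, L ∝ μᵣN²A/R.
L₂/L₁ = (3) × (0.5) = 1.50.

L₂/L₁ = 1.50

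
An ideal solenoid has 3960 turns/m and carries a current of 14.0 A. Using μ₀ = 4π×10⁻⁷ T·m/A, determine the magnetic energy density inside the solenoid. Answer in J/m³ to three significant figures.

B = μ₀nI = (4π×10⁻⁷)(3.960×10^3)(14.0) = 6.967×10^-2 T.
u = B²/(2μ₀) = (6.967×10^-2)²/(2×4π×10⁻⁷) = 1.931×10^3 J/m³.

u ≈ 1930 J/m³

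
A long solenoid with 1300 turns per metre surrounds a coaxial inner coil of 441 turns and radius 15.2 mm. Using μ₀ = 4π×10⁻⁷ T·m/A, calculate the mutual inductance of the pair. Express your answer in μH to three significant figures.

The outer solenoid produces a uniform field B₁ = μ₀n₁I₁ across the inner coil,
so the flux linkage is N₂Φ = N₂B₁A₂ = μ₀n₁N₂A₂·I₁, giving M = μ₀n₁N₂A₂.
A₂ = πr² = π(1.520×10^-2 m)² = 7.258×10^-4 m².
M = (4π×10⁻⁷)(1300)(441)(7.258×10^-4) = 5.229×10^-4 H.

M ≈ 523 μH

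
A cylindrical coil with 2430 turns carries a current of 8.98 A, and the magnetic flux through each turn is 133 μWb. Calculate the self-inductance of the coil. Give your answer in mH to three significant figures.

Self-inductance is defined by L = NΦ_B/I (flux linkage over current).
L = (2430)(1.330×10^-4 Wb)/(8.98 A) = 3.599×10^-2 H.

L ≈ 36.0 mH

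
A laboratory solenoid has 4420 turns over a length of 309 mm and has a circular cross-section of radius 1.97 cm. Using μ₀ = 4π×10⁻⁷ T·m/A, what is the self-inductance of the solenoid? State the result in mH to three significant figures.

L ≈ 96.9 mH

A = πr² = π(1.970×10^-2 m)² = 1.219×10^-3 m².
For a long solenoid, L = μ₀N²A/ℓ.
L = (4π×10⁻⁷)(4420)²(1.219×10^-3)/(0.309 m) = 9.687×10^-2 H.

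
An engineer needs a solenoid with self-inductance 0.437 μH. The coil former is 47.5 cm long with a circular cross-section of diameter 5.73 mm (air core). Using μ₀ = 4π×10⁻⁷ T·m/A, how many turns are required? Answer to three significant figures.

A = π(d/2)² = π(2.865×10^-3 m)² = 2.579×10^-5 m².
From L = μ₀N²A/ℓ, N = √(Lℓ / (μ₀A)).
N = √[(4.370×10^-7)(0.475) / ((4π×10⁻⁷)×2.579×10^-5)] = √(6.406×10^3) ≈ 80.0.

N ≈ 80 turns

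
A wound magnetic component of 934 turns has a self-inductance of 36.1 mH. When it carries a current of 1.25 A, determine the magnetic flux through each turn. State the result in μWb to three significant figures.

From L = NΦ_B/I, the flux per turn is Φ_B = LI/N.
Φ_B = (3.610×10^-2 H)(1.25 A)/934 = 4.831×10^-5 Wb.

Φ_B ≈ 48.3 μWb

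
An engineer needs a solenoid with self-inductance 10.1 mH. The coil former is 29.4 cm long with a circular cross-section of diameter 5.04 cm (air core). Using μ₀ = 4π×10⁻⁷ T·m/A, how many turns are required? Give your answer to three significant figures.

A = π(d/2)² = π(2.520×10^-2 m)² = 1.995×10^-3 m².
From L = μ₀N²A/ℓ, N = √(Lℓ / (μ₀A)).
N = √[(1.010×10^-2)(0.294) / ((4π×10⁻⁷)×1.995×10^-3)] = √(1.184×10^6) ≈ 1088.3.

N ≈ 1090 turns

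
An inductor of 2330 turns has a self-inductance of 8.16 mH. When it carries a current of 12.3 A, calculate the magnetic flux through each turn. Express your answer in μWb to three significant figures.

From L = NΦ_B/I, the flux per turn is Φ_B = LI/N.
Φ_B = (8.160×10^-3 H)(12.3 A)/2330 = 4.308×10^-5 Wb.

Φ_B ≈ 43.1 μWb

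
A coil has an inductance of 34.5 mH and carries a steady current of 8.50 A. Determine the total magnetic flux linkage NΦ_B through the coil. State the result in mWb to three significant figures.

NΦ_B ≈ 293 mWb

From L = NΦ_B/I, the flux linkage is NΦ_B = LI.
NΦ_B = (3.450×10^-2 H)(8.50 A) = 0.2933 Wb.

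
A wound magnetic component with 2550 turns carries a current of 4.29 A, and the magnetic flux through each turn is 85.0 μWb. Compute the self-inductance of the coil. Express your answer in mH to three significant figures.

Self-inductance is defined by L = NΦ_B/I (flux linkage over current).
L = (2550)(8.500×10^-5 Wb)/(4.29 A) = 5.052×10^-2 H.

L ≈ 50.5 mH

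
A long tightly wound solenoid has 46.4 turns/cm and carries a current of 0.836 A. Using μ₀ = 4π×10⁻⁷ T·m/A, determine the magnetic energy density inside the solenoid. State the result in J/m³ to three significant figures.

u ≈ 9.45 J/m³

B = μ₀nI = (4π×10⁻⁷)(4.640×10^3)(0.836) = 4.8745×10^-3 T.
u = B²/(2μ₀) = (4.8745×10^-3)²/(2×4π×10⁻⁷) = 9.454 J/m³.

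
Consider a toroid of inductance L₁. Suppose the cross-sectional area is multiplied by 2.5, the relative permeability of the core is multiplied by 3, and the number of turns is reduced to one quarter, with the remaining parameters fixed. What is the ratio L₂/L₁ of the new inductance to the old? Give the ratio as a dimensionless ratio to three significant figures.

L₂/L₁ = 0.469

For a toroid, L ∝ μᵣN²A/R.
L₂/L₁ = (2.5) × (3) × (0.25)^2 = 0.469.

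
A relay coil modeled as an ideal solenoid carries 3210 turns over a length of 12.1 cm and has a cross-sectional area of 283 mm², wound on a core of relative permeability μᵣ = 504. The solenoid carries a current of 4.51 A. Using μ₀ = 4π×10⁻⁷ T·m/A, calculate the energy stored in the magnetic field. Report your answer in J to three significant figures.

U ≈ 155 J

A = 283 mm² = 2.830×10^-4 m².
L = μ₀μᵣN²A/ℓ = (4π×10⁻⁷)(504)(3210)²(2.830×10^-4)/(0.121) = 15.26 H.
U = ½LI² = ½(15.26)(4.51)² = 155.2 J.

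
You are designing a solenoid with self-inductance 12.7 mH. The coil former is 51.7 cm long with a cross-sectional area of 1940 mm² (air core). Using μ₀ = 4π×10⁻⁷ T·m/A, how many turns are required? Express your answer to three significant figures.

N ≈ 1640 turns

A = 1940 mm² = 1.940×10^-3 m².
From L = μ₀N²A/ℓ, N = √(Lℓ / (μ₀A)).
N = √[(1.270×10^-2)(0.517) / ((4π×10⁻⁷)×1.940×10^-3)] = √(2.693×10^6) ≈ 1641.1.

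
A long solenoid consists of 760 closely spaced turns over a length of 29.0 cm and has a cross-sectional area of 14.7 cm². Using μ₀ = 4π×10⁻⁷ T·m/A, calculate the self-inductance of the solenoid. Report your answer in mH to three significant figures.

A = 14.7 cm² = 1.470×10^-3 m².
For a long solenoid, L = μ₀N²A/ℓ.
L = (4π×10⁻⁷)(760)²(1.470×10^-3)/(0.29 m) = 3.679×10^-3 H.

L ≈ 3.68 mH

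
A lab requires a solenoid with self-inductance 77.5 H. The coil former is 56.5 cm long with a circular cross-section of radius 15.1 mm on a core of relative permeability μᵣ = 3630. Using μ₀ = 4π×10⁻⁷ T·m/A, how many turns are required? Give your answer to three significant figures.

A = πr² = π(1.510×10^-2 m)² = 7.163×10^-4 m².
From L = μ₀μᵣN²A/ℓ, N = √(Lℓ / (μ₀μᵣA)).
N = √[(77.5)(0.565) / ((4π×10⁻⁷)(3630)×7.163×10^-4)] = √(1.340×10^7) ≈ 3660.7.

N ≈ 3660 turns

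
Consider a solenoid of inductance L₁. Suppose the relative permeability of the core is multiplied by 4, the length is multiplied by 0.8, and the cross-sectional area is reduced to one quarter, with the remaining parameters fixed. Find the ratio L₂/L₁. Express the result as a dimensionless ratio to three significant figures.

For a solenoid, L ∝ μᵣN²A/ℓ.
L₂/L₁ = (4) × (0.8)^-1 × (0.25) = 1.25.

L₂/L₁ = 1.25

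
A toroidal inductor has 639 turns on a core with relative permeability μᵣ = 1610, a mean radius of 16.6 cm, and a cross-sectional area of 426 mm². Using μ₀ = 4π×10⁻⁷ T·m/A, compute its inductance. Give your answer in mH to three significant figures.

For a thin toroid, L = μ₀μᵣN²A/(2πR).
L = (4π×10⁻⁷)(1610)(639)²(4.260×10^-4) / (2π×0.166 m) = 0.3374 H.

L ≈ 337 mH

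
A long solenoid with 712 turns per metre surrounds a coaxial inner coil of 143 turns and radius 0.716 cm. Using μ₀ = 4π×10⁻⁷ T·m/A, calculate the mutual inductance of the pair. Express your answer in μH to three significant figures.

M ≈ 20.6 μH

The outer solenoid produces a uniform field B₁ = μ₀n₁I₁ across the inner coil,
so the flux linkage is N₂Φ = N₂B₁A₂ = μ₀n₁N₂A₂·I₁, giving M = μ₀n₁N₂A₂.
A₂ = πr² = π(7.160×10^-3 m)² = 1.611×10^-4 m².
M = (4π×10⁻⁷)(712)(143)(1.611×10^-4) = 2.061×10^-5 H.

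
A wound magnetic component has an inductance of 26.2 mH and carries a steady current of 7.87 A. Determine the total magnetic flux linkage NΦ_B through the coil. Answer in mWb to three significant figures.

NΦ_B ≈ 206 mWb

From L = NΦ_B/I, the flux linkage is NΦ_B = LI.
NΦ_B = (2.620×10^-2 H)(7.87 A) = 0.2062 Wb.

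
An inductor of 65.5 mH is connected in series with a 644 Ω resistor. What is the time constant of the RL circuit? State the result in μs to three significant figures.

τ = L/R = (6.550×10^-2 H)/(644 Ω) = 1.017×10^-4 s.

τ ≈ 102 μs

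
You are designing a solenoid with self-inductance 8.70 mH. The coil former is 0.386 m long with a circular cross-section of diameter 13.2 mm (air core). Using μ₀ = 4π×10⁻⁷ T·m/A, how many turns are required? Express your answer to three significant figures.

N ≈ 4420 turns

A = π(d/2)² = π(6.600×10^-3 m)² = 1.368×10^-4 m².
From L = μ₀N²A/ℓ, N = √(Lℓ / (μ₀A)).
N = √[(8.700×10^-3)(0.386) / ((4π×10⁻⁷)×1.368×10^-4)] = √(1.953×10^7) ≈ 4419.1.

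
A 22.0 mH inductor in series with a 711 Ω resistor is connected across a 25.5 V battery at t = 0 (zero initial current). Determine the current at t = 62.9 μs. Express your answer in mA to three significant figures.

τ = L/R = 2.200×10^-2/711 = 3.094×10^-5 s; final current I_∞ = ε/R = 25.5/711 = 3.586×10^-2 A.
I(t) = I_∞(1 − e^(−t/τ)) with t/τ = 2.033.
I = (3.586×10^-2)(1 − e^(−2.033)) = 3.117×10^-2 A.

I ≈ 31.2 mA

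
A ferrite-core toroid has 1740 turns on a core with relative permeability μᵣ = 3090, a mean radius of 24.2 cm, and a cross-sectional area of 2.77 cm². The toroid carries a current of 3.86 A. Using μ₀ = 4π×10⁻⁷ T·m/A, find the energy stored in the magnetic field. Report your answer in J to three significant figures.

L = μ₀μᵣN²A/(2πR) = (4π×10⁻⁷)(3090)(1740)²(2.770×10^-4)/(2π×0.242) = 2.142 H.
U = ½LI² = ½(2.142)(3.86)² = 15.95 J.

U ≈ 16.0 J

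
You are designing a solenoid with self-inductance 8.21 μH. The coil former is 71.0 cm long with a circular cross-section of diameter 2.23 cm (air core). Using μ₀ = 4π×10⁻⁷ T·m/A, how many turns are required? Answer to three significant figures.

A = π(d/2)² = π(1.115×10^-2 m)² = 3.906×10^-4 m².
From L = μ₀N²A/ℓ, N = √(Lℓ / (μ₀A)).
N = √[(8.210×10^-6)(0.71) / ((4π×10⁻⁷)×3.906×10^-4)] = √(1.188×10^4) ≈ 109.0.

N ≈ 109 turns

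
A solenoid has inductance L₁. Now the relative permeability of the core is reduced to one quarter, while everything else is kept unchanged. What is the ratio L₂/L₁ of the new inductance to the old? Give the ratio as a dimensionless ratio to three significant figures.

For a solenoid, L ∝ μᵣN²A/ℓ.
L₂/L₁ = (0.25) = 0.250.

L₂/L₁ = 0.250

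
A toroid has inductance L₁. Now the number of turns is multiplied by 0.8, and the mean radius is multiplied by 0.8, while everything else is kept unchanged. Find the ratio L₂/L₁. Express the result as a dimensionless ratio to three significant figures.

For a toroid, L ∝ μᵣN²A/R.
L₂/L₁ = (0.8)^2 × (0.8)^-1 = 0.800.

L₂/L₁ = 0.800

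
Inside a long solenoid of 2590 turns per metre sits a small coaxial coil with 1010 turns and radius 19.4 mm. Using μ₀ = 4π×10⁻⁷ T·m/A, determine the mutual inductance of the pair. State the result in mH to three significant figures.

The outer solenoid produces a uniform field B₁ = μ₀n₁I₁ across the inner coil,
so the flux linkage is N₂Φ = N₂B₁A₂ = μ₀n₁N₂A₂·I₁, giving M = μ₀n₁N₂A₂.
A₂ = πr² = π(1.940×10^-2 m)² = 1.182×10^-3 m².
M = (4π×10⁻⁷)(2590)(1010)(1.182×10^-3) = 3.887×10^-3 H.

M ≈ 3.89 mH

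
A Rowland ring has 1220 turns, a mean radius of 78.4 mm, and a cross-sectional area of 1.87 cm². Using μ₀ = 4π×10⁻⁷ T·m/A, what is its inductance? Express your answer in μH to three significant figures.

For a thin toroid, L = μ₀N²A/(2πR).
L = (4π×10⁻⁷)(1220)²(1.870×10^-4) / (2π×7.840×10^-2 m) = 7.100×10^-4 H.

L ≈ 710 μH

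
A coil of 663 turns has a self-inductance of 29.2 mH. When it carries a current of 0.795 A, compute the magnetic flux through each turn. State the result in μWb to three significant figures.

From L = NΦ_B/I, the flux per turn is Φ_B = LI/N.
Φ_B = (2.920×10^-2 H)(0.795 A)/663 = 3.501×10^-5 Wb.

Φ_B ≈ 35.0 μWb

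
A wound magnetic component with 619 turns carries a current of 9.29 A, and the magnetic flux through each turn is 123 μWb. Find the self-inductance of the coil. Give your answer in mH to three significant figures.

Self-inductance is defined by L = NΦ_B/I (flux linkage over current).
L = (619)(1.230×10^-4 Wb)/(9.29 A) = 8.196×10^-3 H.

L ≈ 8.20 mH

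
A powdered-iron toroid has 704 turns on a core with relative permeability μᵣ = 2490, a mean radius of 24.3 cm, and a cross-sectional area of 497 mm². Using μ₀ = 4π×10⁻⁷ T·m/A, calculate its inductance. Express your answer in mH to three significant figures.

For a thin toroid, L = μ₀μᵣN²A/(2πR).
L = (4π×10⁻⁷)(2490)(704)²(4.970×10^-4) / (2π×0.243 m) = 0.5048 H.

L ≈ 505 mH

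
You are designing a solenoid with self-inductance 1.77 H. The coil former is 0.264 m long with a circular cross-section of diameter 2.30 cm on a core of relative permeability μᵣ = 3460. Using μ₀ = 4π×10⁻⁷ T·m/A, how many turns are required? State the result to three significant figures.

A = π(d/2)² = π(1.150×10^-2 m)² = 4.1548×10^-4 m².
From L = μ₀μᵣN²A/ℓ, N = √(Lℓ / (μ₀μᵣA)).
N = √[(1.77)(0.264) / ((4π×10⁻⁷)(3460)×4.1548×10^-4)] = √(2.587×10^5) ≈ 508.6.

N ≈ 509 turns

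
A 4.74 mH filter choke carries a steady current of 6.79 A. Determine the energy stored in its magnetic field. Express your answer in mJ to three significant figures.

U ≈ 109 mJ

Stored magnetic energy: U = ½LI².
U = ½(4.740×10^-3 H)(6.79 A)² = 0.1093 J.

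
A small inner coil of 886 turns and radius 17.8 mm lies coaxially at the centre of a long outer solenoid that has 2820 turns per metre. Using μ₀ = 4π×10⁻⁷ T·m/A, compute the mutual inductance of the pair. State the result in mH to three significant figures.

The outer solenoid produces a uniform field B₁ = μ₀n₁I₁ across the inner coil,
so the flux linkage is N₂Φ = N₂B₁A₂ = μ₀n₁N₂A₂·I₁, giving M = μ₀n₁N₂A₂.
A₂ = πr² = π(1.780×10^-2 m)² = 9.954×10^-4 m².
M = (4π×10⁻⁷)(2820)(886)(9.954×10^-4) = 3.125×10^-3 H.

M ≈ 3.13 mH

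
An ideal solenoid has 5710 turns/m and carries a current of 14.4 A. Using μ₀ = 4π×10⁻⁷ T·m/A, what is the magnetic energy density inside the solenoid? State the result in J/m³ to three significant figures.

B = μ₀nI = (4π×10⁻⁷)(5.710×10^3)(14.4) = 0.1033 T.
u = B²/(2μ₀) = (0.1033)²/(2×4π×10⁻⁷) = 4.248×10^3 J/m³.

u ≈ 4250 J/m³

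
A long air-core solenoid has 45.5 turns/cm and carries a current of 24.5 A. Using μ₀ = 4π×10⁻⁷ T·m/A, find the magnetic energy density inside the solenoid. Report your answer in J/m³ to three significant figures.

B = μ₀nI = (4π×10⁻⁷)(4.550×10^3)(24.5) = 0.1401 T.
u = B²/(2μ₀) = (0.1401)²/(2×4π×10⁻⁷) = 7.808×10^3 J/m³.

u ≈ 7810 J/m³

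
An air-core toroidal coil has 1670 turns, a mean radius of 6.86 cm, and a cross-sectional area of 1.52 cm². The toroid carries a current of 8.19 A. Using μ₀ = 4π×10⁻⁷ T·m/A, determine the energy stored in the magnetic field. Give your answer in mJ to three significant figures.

U ≈ 41.4 mJ

L = μ₀N²A/(2πR) = (4π×10⁻⁷)(1670)²(1.520×10^-4)/(2π×6.860×10^-2) = 1.236×10^-3 H.
U = ½LI² = ½(1.236×10^-3)(8.19)² = 4.14496×10^-2 J.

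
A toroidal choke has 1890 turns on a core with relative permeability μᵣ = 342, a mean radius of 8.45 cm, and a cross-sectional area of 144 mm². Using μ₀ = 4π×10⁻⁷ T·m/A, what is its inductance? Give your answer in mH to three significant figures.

For a thin toroid, L = μ₀μᵣN²A/(2πR).
L = (4π×10⁻⁷)(342)(1890)²(1.440×10^-4) / (2π×8.450×10^-2 m) = 0.4164 H.

L ≈ 416 mH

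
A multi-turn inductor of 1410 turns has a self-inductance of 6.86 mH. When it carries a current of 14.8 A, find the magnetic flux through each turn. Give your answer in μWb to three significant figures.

From L = NΦ_B/I, the flux per turn is Φ_B = LI/N.
Φ_B = (6.860×10^-3 H)(14.8 A)/1410 = 7.201×10^-5 Wb.

Φ_B ≈ 72.0 μWb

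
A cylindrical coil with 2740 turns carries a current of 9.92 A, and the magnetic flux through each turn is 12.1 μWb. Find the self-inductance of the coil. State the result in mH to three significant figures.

Self-inductance is defined by L = NΦ_B/I (flux linkage over current).
L = (2740)(1.210×10^-5 Wb)/(9.92 A) = 3.342×10^-3 H.

L ≈ 3.34 mH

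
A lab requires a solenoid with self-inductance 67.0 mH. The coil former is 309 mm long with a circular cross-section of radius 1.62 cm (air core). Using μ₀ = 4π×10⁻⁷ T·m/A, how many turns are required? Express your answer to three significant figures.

A = πr² = π(1.620×10^-2 m)² = 8.2448×10^-4 m².
From L = μ₀N²A/ℓ, N = √(Lℓ / (μ₀A)).
N = √[(6.700×10^-2)(0.309) / ((4π×10⁻⁷)×8.2448×10^-4)] = √(1.998×10^7) ≈ 4470.1.

N ≈ 4470 turns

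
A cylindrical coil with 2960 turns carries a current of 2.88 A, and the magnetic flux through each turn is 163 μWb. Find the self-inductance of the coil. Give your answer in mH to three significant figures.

L ≈ 168 mH

Self-inductance is defined by L = NΦ_B/I (flux linkage over current).
L = (2960)(1.630×10^-4 Wb)/(2.88 A) = 0.1675 H.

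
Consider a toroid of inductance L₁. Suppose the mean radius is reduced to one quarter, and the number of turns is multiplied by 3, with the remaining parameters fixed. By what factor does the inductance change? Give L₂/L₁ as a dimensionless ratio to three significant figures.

L₂/L₁ = 36.0

For a toroid, L ∝ μᵣN²A/R.
L₂/L₁ = (0.25)^-1 × (3)^2 = 36.0.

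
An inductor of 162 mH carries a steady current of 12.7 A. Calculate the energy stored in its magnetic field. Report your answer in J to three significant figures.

U ≈ 13.1 J

Stored magnetic energy: U = ½LI².
U = ½(0.162 H)(12.7 A)² = 13.06 J.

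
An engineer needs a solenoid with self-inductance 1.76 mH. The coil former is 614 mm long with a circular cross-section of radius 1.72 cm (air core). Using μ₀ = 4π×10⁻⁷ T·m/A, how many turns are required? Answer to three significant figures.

A = πr² = π(1.720×10^-2 m)² = 9.294×10^-4 m².
From L = μ₀N²A/ℓ, N = √(Lℓ / (μ₀A)).
N = √[(1.760×10^-3)(0.614) / ((4π×10⁻⁷)×9.294×10^-4)] = √(9.253×10^5) ≈ 961.9.

N ≈ 962 turns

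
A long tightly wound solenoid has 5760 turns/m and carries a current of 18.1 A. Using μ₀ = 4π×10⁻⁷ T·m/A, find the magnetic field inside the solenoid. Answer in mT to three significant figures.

B ≈ 131 mT

Inside a long solenoid, B = μ₀nI.
B = (4π×10⁻⁷)(5.760×10^3 m⁻¹)(18.1 A) = 0.131 T.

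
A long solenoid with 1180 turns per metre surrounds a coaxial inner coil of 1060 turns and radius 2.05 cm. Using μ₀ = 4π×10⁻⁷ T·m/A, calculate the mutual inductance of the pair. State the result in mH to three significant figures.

The outer solenoid produces a uniform field B₁ = μ₀n₁I₁ across the inner coil,
so the flux linkage is N₂Φ = N₂B₁A₂ = μ₀n₁N₂A₂·I₁, giving M = μ₀n₁N₂A₂.
A₂ = πr² = π(2.050×10^-2 m)² = 1.320×10^-3 m².
M = (4π×10⁻⁷)(1180)(1060)(1.320×10^-3) = 2.075×10^-3 H.

M ≈ 2.08 mH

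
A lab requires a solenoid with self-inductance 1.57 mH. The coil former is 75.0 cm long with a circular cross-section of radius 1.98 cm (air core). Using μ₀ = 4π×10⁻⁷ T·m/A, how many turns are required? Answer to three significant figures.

N ≈ 872 turns

A = πr² = π(1.980×10^-2 m)² = 1.232×10^-3 m².
From L = μ₀N²A/ℓ, N = √(Lℓ / (μ₀A)).
N = √[(1.570×10^-3)(0.75) / ((4π×10⁻⁷)×1.232×10^-3)] = √(7.608×10^5) ≈ 872.2.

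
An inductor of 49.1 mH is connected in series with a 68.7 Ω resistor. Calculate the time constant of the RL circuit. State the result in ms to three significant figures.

τ ≈ 0.715 ms

τ = L/R = (4.910×10^-2 H)/(68.7 Ω) = 7.147×10^-4 s.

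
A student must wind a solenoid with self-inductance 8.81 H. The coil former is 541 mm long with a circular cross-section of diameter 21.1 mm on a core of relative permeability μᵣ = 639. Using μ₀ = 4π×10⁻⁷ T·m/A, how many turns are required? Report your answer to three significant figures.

A = π(d/2)² = π(1.055×10^-2 m)² = 3.497×10^-4 m².
From L = μ₀μᵣN²A/ℓ, N = √(Lℓ / (μ₀μᵣA)).
N = √[(8.81)(0.541) / ((4π×10⁻⁷)(639)×3.497×10^-4)] = √(1.697×10^7) ≈ 4120.1.

N ≈ 4120 turns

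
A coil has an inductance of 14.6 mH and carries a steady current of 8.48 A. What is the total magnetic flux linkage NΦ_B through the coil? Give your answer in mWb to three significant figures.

NΦ_B ≈ 124 mWb

From L = NΦ_B/I, the flux linkage is NΦ_B = LI.
NΦ_B = (1.460×10^-2 H)(8.48 A) = 0.1238 Wb.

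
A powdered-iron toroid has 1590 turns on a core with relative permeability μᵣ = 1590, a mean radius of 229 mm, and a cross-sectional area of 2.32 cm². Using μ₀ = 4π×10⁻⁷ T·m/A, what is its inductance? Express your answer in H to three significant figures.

L ≈ 0.814 H

For a thin toroid, L = μ₀μᵣN²A/(2πR).
L = (4π×10⁻⁷)(1590)(1590)²(2.320×10^-4) / (2π×0.229 m) = 0.81447 H.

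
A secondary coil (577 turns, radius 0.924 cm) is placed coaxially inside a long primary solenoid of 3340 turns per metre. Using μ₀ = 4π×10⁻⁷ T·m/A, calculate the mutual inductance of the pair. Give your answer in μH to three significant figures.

The outer solenoid produces a uniform field B₁ = μ₀n₁I₁ across the inner coil,
so the flux linkage is N₂Φ = N₂B₁A₂ = μ₀n₁N₂A₂·I₁, giving M = μ₀n₁N₂A₂.
A₂ = πr² = π(9.240×10^-3 m)² = 2.682×10^-4 m².
M = (4π×10⁻⁷)(3340)(577)(2.682×10^-4) = 6.496×10^-4 H.

M ≈ 650 μH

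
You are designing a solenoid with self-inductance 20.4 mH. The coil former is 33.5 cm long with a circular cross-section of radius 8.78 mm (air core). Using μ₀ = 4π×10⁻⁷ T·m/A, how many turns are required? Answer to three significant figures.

A = πr² = π(8.780×10^-3 m)² = 2.422×10^-4 m².
From L = μ₀N²A/ℓ, N = √(Lℓ / (μ₀A)).
N = √[(2.040×10^-2)(0.335) / ((4π×10⁻⁷)×2.422×10^-4)] = √(2.246×10^7) ≈ 4738.7.

N ≈ 4740 turns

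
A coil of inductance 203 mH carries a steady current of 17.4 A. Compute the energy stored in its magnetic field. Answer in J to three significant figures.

U ≈ 30.7 J

Stored magnetic energy: U = ½LI².
U = ½(0.203 H)(17.4 A)² = 30.73 J.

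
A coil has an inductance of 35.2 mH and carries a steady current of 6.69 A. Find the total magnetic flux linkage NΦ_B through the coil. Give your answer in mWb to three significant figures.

From L = NΦ_B/I, the flux linkage is NΦ_B = LI.
NΦ_B = (3.520×10^-2 H)(6.69 A) = 0.23549 Wb.

NΦ_B ≈ 235 mWb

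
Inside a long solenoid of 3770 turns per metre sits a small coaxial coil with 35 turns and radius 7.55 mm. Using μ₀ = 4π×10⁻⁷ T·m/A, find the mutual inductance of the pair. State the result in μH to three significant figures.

The outer solenoid produces a uniform field B₁ = μ₀n₁I₁ across the inner coil,
so the flux linkage is N₂Φ = N₂B₁A₂ = μ₀n₁N₂A₂·I₁, giving M = μ₀n₁N₂A₂.
A₂ = πr² = π(7.550×10^-3 m)² = 1.791×10^-4 m².
M = (4π×10⁻⁷)(3770)(35)(1.791×10^-4) = 2.969×10^-5 H.

M ≈ 29.7 μH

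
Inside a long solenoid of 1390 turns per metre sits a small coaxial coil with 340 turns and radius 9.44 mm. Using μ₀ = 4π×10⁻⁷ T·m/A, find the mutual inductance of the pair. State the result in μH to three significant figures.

The outer solenoid produces a uniform field B₁ = μ₀n₁I₁ across the inner coil,
so the flux linkage is N₂Φ = N₂B₁A₂ = μ₀n₁N₂A₂·I₁, giving M = μ₀n₁N₂A₂.
A₂ = πr² = π(9.440×10^-3 m)² = 2.800×10^-4 m².
M = (4π×10⁻⁷)(1390)(340)(2.800×10^-4) = 1.663×10^-4 H.

M ≈ 166 μH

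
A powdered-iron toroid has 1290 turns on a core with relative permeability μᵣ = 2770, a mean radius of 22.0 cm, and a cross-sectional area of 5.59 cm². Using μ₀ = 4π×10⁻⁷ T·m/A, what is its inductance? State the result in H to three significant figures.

For a thin toroid, L = μ₀μᵣN²A/(2πR).
L = (4π×10⁻⁷)(2770)(1290)²(5.590×10^-4) / (2π×0.22 m) = 2.342 H.

L ≈ 2.34 H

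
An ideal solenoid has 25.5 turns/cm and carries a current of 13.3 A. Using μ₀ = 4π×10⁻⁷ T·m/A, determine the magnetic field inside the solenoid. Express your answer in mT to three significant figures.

Inside a long solenoid, B = μ₀nI.
B = (4π×10⁻⁷)(2.550×10^3 m⁻¹)(13.3 A) = 4.262×10^-2 T.

B ≈ 42.6 mT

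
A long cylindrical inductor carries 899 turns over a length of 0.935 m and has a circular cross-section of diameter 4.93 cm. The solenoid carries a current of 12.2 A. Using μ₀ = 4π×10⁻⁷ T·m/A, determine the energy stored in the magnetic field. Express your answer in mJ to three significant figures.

U ≈ 154 mJ

A = π(d/2)² = π(2.465×10^-2 m)² = 1.909×10^-3 m².
L = μ₀N²A/ℓ = (4π×10⁻⁷)(899)²(1.909×10^-3)/(0.935) = 2.073×10^-3 H.
U = ½LI² = ½(2.073×10^-3)(12.2)² = 0.1543 J.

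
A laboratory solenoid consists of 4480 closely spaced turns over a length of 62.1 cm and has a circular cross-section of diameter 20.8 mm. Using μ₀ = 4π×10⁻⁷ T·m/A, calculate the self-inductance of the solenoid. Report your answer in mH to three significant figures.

A = π(d/2)² = π(1.040×10^-2 m)² = 3.398×10^-4 m².
For a long solenoid, L = μ₀N²A/ℓ.
L = (4π×10⁻⁷)(4480)²(3.398×10^-4)/(0.621 m) = 1.380×10^-2 H.

L ≈ 13.8 mH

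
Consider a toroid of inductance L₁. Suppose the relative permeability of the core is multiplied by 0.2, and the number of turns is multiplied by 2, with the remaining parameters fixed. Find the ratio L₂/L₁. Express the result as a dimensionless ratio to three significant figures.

L₂/L₁ = 0.800

For a toroid, L ∝ μᵣN²A/R.
L₂/L₁ = (0.2) × (2)^2 = 0.800.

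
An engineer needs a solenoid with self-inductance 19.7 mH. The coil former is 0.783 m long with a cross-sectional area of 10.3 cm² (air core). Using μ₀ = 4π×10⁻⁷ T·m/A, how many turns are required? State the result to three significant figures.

N ≈ 3450 turns

A = 10.3 cm² = 1.030×10^-3 m².
From L = μ₀N²A/ℓ, N = √(Lℓ / (μ₀A)).
N = √[(1.970×10^-2)(0.783) / ((4π×10⁻⁷)×1.030×10^-3)] = √(1.192×10^7) ≈ 3452.2.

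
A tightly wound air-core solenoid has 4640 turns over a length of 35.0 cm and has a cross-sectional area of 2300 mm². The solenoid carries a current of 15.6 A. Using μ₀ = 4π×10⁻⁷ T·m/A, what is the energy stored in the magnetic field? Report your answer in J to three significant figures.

U ≈ 21.6 J

A = 2300 mm² = 2.300×10^-3 m².
L = μ₀N²A/ℓ = (4π×10⁻⁷)(4640)²(2.300×10^-3)/(0.35) = 0.1778 H.
U = ½LI² = ½(0.1778)(15.6)² = 21.63 J.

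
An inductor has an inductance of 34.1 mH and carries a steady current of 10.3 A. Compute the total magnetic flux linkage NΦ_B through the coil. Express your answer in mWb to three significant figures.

From L = NΦ_B/I, the flux linkage is NΦ_B = LI.
NΦ_B = (3.410×10^-2 H)(10.3 A) = 0.3512 Wb.

NΦ_B ≈ 351 mWb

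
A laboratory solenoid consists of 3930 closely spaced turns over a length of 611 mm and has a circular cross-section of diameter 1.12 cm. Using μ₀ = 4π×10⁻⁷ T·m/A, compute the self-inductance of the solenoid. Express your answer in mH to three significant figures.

L ≈ 3.13 mH

A = π(d/2)² = π(5.600×10^-3 m)² = 9.852×10^-5 m².
For a long solenoid, L = μ₀N²A/ℓ.
L = (4π×10⁻⁷)(3930)²(9.852×10^-5)/(0.611 m) = 3.130×10^-3 H.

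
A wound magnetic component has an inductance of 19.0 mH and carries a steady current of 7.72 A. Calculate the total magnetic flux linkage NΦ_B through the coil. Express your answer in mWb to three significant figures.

NΦ_B ≈ 147 mWb

From L = NΦ_B/I, the flux linkage is NΦ_B = LI.
NΦ_B = (1.900×10^-2 H)(7.72 A) = 0.1467 Wb.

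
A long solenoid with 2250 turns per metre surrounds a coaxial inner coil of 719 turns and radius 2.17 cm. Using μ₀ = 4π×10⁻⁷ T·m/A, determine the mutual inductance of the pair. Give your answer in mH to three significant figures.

M ≈ 3.01 mH

The outer solenoid produces a uniform field B₁ = μ₀n₁I₁ across the inner coil,
so the flux linkage is N₂Φ = N₂B₁A₂ = μ₀n₁N₂A₂·I₁, giving M = μ₀n₁N₂A₂.
A₂ = πr² = π(2.170×10^-2 m)² = 1.479×10^-3 m².
M = (4π×10⁻⁷)(2250)(719)(1.479×10^-3) = 3.007×10^-3 H.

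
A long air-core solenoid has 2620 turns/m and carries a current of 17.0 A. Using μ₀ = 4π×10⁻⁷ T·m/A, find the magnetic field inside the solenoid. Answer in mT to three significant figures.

B ≈ 56.0 mT

Inside a long solenoid, B = μ₀nI.
B = (4π×10⁻⁷)(2.620×10^3 m⁻¹)(17.0 A) = 5.597×10^-2 T.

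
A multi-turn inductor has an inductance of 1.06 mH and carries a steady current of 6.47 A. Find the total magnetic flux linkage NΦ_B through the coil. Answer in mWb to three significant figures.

NΦ_B ≈ 6.86 mWb

From L = NΦ_B/I, the flux linkage is NΦ_B = LI.
NΦ_B = (1.060×10^-3 H)(6.47 A) = 6.858×10^-3 Wb.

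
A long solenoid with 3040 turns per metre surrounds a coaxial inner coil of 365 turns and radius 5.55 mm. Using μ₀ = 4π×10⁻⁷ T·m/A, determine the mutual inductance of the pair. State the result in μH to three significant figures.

The outer solenoid produces a uniform field B₁ = μ₀n₁I₁ across the inner coil,
so the flux linkage is N₂Φ = N₂B₁A₂ = μ₀n₁N₂A₂·I₁, giving M = μ₀n₁N₂A₂.
A₂ = πr² = π(5.550×10^-3 m)² = 9.677×10^-5 m².
M = (4π×10⁻⁷)(3040)(365)(9.677×10^-5) = 1.349×10^-4 H.

M ≈ 135 μH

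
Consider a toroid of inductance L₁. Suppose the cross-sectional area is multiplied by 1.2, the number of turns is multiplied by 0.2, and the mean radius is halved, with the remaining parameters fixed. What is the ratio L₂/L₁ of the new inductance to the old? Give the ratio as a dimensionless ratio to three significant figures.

L₂/L₁ = 0.0960

For a toroid, L ∝ μᵣN²A/R.
L₂/L₁ = (1.2) × (0.2)^2 × (0.5)^-1 = 0.0960.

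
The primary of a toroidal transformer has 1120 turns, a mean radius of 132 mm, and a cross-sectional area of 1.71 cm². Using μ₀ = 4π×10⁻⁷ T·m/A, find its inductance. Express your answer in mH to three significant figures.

L ≈ 0.325 mH

For a thin toroid, L = μ₀N²A/(2πR).
L = (4π×10⁻⁷)(1120)²(1.710×10^-4) / (2π×0.132 m) = 3.250×10^-4 H.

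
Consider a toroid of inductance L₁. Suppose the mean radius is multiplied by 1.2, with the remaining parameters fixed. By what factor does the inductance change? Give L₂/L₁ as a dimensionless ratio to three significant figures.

L₂/L₁ = 0.833

For a toroid, L ∝ μᵣN²A/R.
L₂/L₁ = (1.2)^-1 = 0.833.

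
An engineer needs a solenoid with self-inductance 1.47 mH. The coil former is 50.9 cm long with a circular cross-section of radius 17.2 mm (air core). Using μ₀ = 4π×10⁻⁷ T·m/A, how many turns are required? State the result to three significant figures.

A = πr² = π(1.720×10^-2 m)² = 9.294×10^-4 m².
From L = μ₀N²A/ℓ, N = √(Lℓ / (μ₀A)).
N = √[(1.470×10^-3)(0.509) / ((4π×10⁻⁷)×9.294×10^-4)] = √(6.406×10^5) ≈ 800.4.

N ≈ 800 turns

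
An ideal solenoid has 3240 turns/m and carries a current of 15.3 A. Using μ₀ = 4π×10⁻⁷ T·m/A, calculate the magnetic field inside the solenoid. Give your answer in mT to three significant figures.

Inside a long solenoid, B = μ₀nI.
B = (4π×10⁻⁷)(3.240×10^3 m⁻¹)(15.3 A) = 6.229×10^-2 T.

B ≈ 62.3 mT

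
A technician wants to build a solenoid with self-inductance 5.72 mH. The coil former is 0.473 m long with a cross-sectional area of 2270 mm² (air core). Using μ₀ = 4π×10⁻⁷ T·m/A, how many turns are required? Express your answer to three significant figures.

A = 2270 mm² = 2.270×10^-3 m².
From L = μ₀N²A/ℓ, N = √(Lℓ / (μ₀A)).
N = √[(5.720×10^-3)(0.473) / ((4π×10⁻⁷)×2.270×10^-3)] = √(9.4847×10^5) ≈ 973.9.

N ≈ 974 turns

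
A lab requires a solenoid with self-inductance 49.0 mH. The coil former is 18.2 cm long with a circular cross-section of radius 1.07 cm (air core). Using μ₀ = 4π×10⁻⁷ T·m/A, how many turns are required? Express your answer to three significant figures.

N ≈ 4440 turns

A = πr² = π(1.070×10^-2 m)² = 3.597×10^-4 m².
From L = μ₀N²A/ℓ, N = √(Lℓ / (μ₀A)).
N = √[(4.900×10^-2)(0.182) / ((4π×10⁻⁷)×3.597×10^-4)] = √(1.973×10^7) ≈ 4441.9.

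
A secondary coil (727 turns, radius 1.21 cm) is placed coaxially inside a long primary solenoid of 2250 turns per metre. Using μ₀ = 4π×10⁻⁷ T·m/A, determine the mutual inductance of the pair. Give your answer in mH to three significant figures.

The outer solenoid produces a uniform field B₁ = μ₀n₁I₁ across the inner coil,
so the flux linkage is N₂Φ = N₂B₁A₂ = μ₀n₁N₂A₂·I₁, giving M = μ₀n₁N₂A₂.
A₂ = πr² = π(1.210×10^-2 m)² = 4.600×10^-4 m².
M = (4π×10⁻⁷)(2250)(727)(4.600×10^-4) = 9.4547×10^-4 H.

M ≈ 0.945 mH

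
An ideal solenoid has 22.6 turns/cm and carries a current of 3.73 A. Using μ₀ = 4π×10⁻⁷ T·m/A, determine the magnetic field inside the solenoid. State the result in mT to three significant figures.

Inside a long solenoid, B = μ₀nI.
B = (4π×10⁻⁷)(2.260×10^3 m⁻¹)(3.73 A) = 1.059×10^-2 T.

B ≈ 10.6 mT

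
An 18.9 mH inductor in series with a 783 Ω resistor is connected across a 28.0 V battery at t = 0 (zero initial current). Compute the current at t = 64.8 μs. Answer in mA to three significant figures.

τ = L/R = 1.890×10^-2/783 = 2.414×10^-5 s; final current I_∞ = ε/R = 28.0/783 = 3.576×10^-2 A.
I(t) = I_∞(1 − e^(−t/τ)) with t/τ = 2.685.
I = (3.576×10^-2)(1 − e^(−2.685)) = 3.332×10^-2 A.

I ≈ 33.3 mA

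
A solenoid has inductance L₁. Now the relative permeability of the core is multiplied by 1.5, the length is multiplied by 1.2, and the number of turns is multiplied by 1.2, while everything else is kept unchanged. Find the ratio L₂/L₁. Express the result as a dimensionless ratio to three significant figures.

L₂/L₁ = 1.80

For a solenoid, L ∝ μᵣN²A/ℓ.
L₂/L₁ = (1.5) × (1.2)^-1 × (1.2)^2 = 1.80.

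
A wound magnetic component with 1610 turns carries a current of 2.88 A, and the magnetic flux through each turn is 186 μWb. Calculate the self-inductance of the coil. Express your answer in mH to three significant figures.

Self-inductance is defined by L = NΦ_B/I (flux linkage over current).
L = (1610)(1.860×10^-4 Wb)/(2.88 A) = 0.104 H.

L ≈ 104 mH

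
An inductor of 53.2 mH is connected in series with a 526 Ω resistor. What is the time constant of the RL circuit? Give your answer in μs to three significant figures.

τ ≈ 101 μs

τ = L/R = (5.320×10^-2 H)/(526 Ω) = 1.011×10^-4 s.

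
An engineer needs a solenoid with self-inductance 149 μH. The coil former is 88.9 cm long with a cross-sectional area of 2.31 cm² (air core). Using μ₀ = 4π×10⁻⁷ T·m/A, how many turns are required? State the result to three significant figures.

N ≈ 676 turns

A = 2.31 cm² = 2.310×10^-4 m².
From L = μ₀N²A/ℓ, N = √(Lℓ / (μ₀A)).
N = √[(1.490×10^-4)(0.889) / ((4π×10⁻⁷)×2.310×10^-4)] = √(4.563×10^5) ≈ 675.5.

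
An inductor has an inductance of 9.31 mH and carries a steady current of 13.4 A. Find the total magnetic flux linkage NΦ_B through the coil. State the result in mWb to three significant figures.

NΦ_B ≈ 125 mWb

From L = NΦ_B/I, the flux linkage is NΦ_B = LI.
NΦ_B = (9.310×10^-3 H)(13.4 A) = 0.1248 Wb.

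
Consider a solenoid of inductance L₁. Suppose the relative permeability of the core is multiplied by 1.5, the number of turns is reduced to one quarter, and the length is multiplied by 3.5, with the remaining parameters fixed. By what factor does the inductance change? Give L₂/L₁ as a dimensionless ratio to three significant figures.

L₂/L₁ = 0.0268

For a solenoid, L ∝ μᵣN²A/ℓ.
L₂/L₁ = (1.5) × (0.25)^2 × (3.5)^-1 = 0.0268.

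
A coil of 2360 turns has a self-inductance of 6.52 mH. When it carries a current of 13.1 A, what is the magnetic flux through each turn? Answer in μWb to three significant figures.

Φ_B ≈ 36.2 μWb

From L = NΦ_B/I, the flux per turn is Φ_B = LI/N.
Φ_B = (6.520×10^-3 H)(13.1 A)/2360 = 3.619×10^-5 Wb.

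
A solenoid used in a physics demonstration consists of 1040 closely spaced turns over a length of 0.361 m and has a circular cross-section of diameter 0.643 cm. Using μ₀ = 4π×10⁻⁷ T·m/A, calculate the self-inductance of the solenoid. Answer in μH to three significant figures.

L ≈ 122 μH

A = π(d/2)² = π(3.215×10^-3 m)² = 3.247×10^-5 m².
For a long solenoid, L = μ₀N²A/ℓ.
L = (4π×10⁻⁷)(1040)²(3.247×10^-5)/(0.361 m) = 1.223×10^-4 H.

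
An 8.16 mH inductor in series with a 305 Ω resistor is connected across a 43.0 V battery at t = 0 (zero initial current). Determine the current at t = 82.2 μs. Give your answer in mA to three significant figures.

τ = L/R = 8.160×10^-3/305 = 2.675×10^-5 s; final current I_∞ = ε/R = 43.0/305 = 0.141 A.
I(t) = I_∞(1 − e^(−t/τ)) with t/τ = 3.072.
I = (0.141)(1 − e^(−3.072)) = 0.13445 A.

I ≈ 134 mA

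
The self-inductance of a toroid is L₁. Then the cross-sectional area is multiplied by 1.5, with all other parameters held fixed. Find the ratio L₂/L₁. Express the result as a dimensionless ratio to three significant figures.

L₂/L₁ = 1.50

For a toroid, L ∝ μᵣN²A/R.
L₂/L₁ = (1.5) = 1.50.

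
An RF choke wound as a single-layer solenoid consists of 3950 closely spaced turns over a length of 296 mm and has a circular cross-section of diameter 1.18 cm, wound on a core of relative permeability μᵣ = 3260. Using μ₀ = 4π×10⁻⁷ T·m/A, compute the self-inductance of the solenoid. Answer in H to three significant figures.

A = π(d/2)² = π(5.900×10^-3 m)² = 1.094×10^-4 m².
For a long solenoid, L = μ₀μᵣN²A/ℓ.
L = (4π×10⁻⁷)(3260)(3950)²(1.094×10^-4)/(0.296 m) = 23.61 H.

L ≈ 23.6 H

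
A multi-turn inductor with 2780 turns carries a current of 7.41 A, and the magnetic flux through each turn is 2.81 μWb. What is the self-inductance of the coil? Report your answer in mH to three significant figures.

Self-inductance is defined by L = NΦ_B/I (flux linkage over current).
L = (2780)(2.810×10^-6 Wb)/(7.41 A) = 1.054×10^-3 H.

L ≈ 1.05 mH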